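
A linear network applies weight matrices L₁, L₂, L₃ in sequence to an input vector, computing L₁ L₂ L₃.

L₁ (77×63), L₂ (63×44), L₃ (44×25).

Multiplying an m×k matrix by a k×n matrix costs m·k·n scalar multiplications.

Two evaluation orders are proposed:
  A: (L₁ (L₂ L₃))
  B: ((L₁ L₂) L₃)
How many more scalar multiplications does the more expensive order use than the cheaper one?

107569

Order A = (L₁ (L₂ L₃)): (L₂ L₃): 63×44 by 44×25 → 63×25, cost 63·44·25 = 69300; (L₁ (L₂ L₃)): 77×63 by 63×25 → 77×25, cost 77·63·25 = 121275; cumulative 190575. Total 190575.
Order B = ((L₁ L₂) L₃): (L₁ L₂): 77×63 by 63×44 → 77×44, cost 77·63·44 = 213444; ((L₁ L₂) L₃): 77×44 by 44×25 → 77×25, cost 77·44·25 = 84700; cumulative 298144. Total 298144.
Difference: |190575 − 298144| = 107569.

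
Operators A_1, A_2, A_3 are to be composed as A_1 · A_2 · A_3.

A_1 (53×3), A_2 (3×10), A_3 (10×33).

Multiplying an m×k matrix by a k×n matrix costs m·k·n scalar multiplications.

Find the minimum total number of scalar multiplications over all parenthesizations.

Order (A_1 · (A_2 · A_3)): (A_2 · A_3): 3×10 by 10×33 → 3×33, cost 3·10·33 = 990; (A_1 · (A_2 · A_3)): 53×3 by 3×33 → 53×33, cost 53·3·33 = 5247; cumulative 6237. Total 6237.
Order ((A_1 · A_2) · A_3): (A_1 · A_2): 53×3 by 3×10 → 53×10, cost 53·3·10 = 1590; ((A_1 · A_2) · A_3): 53×10 by 10×33 → 53×33, cost 53·10·33 = 17490; cumulative 19080. Total 19080.
Minimum: 6237.

6237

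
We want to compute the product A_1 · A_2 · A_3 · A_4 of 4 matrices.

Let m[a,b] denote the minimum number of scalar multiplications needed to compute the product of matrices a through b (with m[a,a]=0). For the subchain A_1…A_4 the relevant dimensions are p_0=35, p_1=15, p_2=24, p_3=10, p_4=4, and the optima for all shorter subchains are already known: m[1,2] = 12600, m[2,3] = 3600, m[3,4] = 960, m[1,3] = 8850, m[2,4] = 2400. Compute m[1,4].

4500

m[1,4] = min over k∈[1,3] of m[1,k]+m[k+1,4]+p_{0}·p_k·p_{4}.
k=1: 0 + 2400 + 35·15·4 = 4500; k=2: 12600 + 960 + 35·24·4 = 16920; k=3: 8850 + 0 + 35·10·4 = 10250.
Minimum: 4500 at k=1.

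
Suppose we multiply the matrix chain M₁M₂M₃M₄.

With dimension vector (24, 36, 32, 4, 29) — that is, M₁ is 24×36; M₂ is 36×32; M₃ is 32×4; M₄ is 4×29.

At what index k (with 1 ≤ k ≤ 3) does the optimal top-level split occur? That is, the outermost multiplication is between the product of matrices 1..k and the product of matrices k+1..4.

3

Adjacent pairs: M₁M₂ = 24·36·32 = 27648; M₂M₃ = 36·32·4 = 4608; M₃M₄ = 32·4·29 = 3712.
Length 3: M₁..M₃: k=1: 0+4608+24·36·4=8064; k=2: 27648+0+24·32·4=30720 → min 8064 | M₂..M₄: k=2: 0+3712+36·32·29=37120; k=3: 4608+0+36·4·29=8784 → min 8784.
Top-level splits: k=1: (M₁..M₁)·(M₂..M₄) → 0+8784+24·36·29 = 33840; k=2: (M₁..M₂)·(M₃..M₄) → 27648+3712+24·32·29 = 53632; k=3: (M₁..M₃)·(M₄..M₄) → 8064+0+24·4·29 = 10848.
Best split is after M₃, i.e. k = 3.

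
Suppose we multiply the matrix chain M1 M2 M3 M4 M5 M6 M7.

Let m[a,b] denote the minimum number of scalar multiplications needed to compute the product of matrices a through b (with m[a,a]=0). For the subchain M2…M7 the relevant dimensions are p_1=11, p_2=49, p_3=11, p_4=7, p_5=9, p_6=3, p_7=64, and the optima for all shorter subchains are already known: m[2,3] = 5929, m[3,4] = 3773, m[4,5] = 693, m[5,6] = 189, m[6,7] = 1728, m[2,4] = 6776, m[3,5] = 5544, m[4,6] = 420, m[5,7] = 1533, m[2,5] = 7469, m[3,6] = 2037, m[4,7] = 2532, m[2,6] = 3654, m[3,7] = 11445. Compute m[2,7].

m[2,7] = min over k∈[2,6] of m[2,k]+m[k+1,7]+p_{1}·p_k·p_{7}.
k=2: 0 + 11445 + 11·49·64 = 45941; k=3: 5929 + 2532 + 11·11·64 = 16205; k=4: 6776 + 1533 + 11·7·64 = 13237; k=5: 7469 + 1728 + 11·9·64 = 15533; k=6: 3654 + 0 + 11·3·64 = 5766.
Minimum: 5766 at k=6.

5766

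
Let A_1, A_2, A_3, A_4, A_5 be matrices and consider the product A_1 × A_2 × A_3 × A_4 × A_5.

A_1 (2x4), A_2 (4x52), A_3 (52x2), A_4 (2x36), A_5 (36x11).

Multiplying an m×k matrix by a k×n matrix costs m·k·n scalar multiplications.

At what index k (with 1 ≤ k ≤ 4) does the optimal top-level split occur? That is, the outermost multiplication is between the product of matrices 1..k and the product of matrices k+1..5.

3

Adjacent pairs: A_1A_2 = 2·4·52 = 416; A_2A_3 = 4·52·2 = 416; A_3A_4 = 52·2·36 = 3744; A_4A_5 = 2·36·11 = 792.
Length 3: A_1..A_3: k=1: 0+416+2·4·2=432; k=2: 416+0+2·52·2=624 → min 432 | A_2..A_4: k=2: 0+3744+4·52·36=11232; k=3: 416+0+4·2·36=704 → min 704 | A_3..A_5: k=3: 0+792+52·2·11=1936; k=4: 3744+0+52·36·11=24336 → min 1936.
Length 4: A_1..A_4: k=1: 0+704+2·4·36=992; k=2: 416+3744+2·52·36=7904; k=3: 432+0+2·2·36=576 → min 576 | A_2..A_5: k=2: 0+1936+4·52·11=4224; k=3: 416+792+4·2·11=1296; k=4: 704+0+4·36·11=2288 → min 1296.
Top-level splits: k=1: (A_1..A_1)·(A_2..A_5) → 0+1296+2·4·11 = 1384; k=2: (A_1..A_2)·(A_3..A_5) → 416+1936+2·52·11 = 3496; k=3: (A_1..A_3)·(A_4..A_5) → 432+792+2·2·11 = 1268; k=4: (A_1..A_4)·(A_5..A_5) → 576+0+2·36·11 = 1368.
Best split is after A_3, i.e. k = 3.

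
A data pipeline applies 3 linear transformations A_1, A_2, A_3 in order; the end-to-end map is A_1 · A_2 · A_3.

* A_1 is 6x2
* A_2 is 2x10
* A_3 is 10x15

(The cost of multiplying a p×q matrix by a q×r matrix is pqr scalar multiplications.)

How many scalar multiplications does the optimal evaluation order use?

Order (A_1 · (A_2 · A_3)): (A_2 · A_3): 2×10 by 10×15 → 2×15, cost 2·10·15 = 300; (A_1 · (A_2 · A_3)): 6×2 by 2×15 → 6×15, cost 6·2·15 = 180; cumulative 480. Total 480.
Order ((A_1 · A_2) · A_3): (A_1 · A_2): 6×2 by 2×10 → 6×10, cost 6·2·10 = 120; ((A_1 · A_2) · A_3): 6×10 by 10×15 → 6×15, cost 6·10·15 = 900; cumulative 1020. Total 1020.
Minimum: 480.

480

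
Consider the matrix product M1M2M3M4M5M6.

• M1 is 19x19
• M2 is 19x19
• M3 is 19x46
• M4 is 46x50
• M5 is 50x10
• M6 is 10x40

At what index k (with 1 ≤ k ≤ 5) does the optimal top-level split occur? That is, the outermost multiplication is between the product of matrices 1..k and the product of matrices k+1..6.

5

Adjacent pairs: M1M2 = 19·19·19 = 6859; M2M3 = 19·19·46 = 16606; M3M4 = 19·46·50 = 43700; M4M5 = 46·50·10 = 23000; M5M6 = 50·10·40 = 20000.
Length 3: M1..M3: k=1: 0+16606+19·19·46=33212; k=2: 6859+0+19·19·46=23465 → min 23465 | M2..M4: k=2: 0+43700+19·19·50=61750; k=3: 16606+0+19·46·50=60306 → min 60306 | M3..M5: k=3: 0+23000+19·46·10=31740; k=4: 43700+0+19·50·10=53200 → min 31740 | M4..M6: k=4: 0+20000+46·50·40=112000; k=5: 23000+0+46·10·40=41400 → min 41400.
Length 4: M1..M4: k=1: 0+60306+19·19·50=78356; k=2: 6859+43700+19·19·50=68609; k=3: 23465+0+19·46·50=67165 → min 67165 | M2..M5: k=2: 0+31740+19·19·10=35350; k=3: 16606+23000+19·46·10=48346; k=4: 60306+0+19·50·10=69806 → min 35350 | M3..M6: k=3: 0+41400+19·46·40=76360; k=4: 43700+20000+19·50·40=101700; k=5: 31740+0+19·10·40=39340 → min 39340.
Length 5: M1..M5: k=1: 0+35350+19·19·10=38960; k=2: 6859+31740+19·19·10=42209; k=3: 23465+23000+19·46·10=55205; k=4: 67165+0+19·50·10=76665 → min 38960 | M2..M6: k=2: 0+39340+19·19·40=53780; k=3: 16606+41400+19·46·40=92966; k=4: 60306+20000+19·50·40=118306; k=5: 35350+0+19·10·40=42950 → min 42950.
Top-level splits: k=1: (M1..M1)·(M2..M6) → 0+42950+19·19·40 = 57390; k=2: (M1..M2)·(M3..M6) → 6859+39340+19·19·40 = 60639; k=3: (M1..M3)·(M4..M6) → 23465+41400+19·46·40 = 99825; k=4: (M1..M4)·(M5..M6) → 67165+20000+19·50·40 = 125165; k=5: (M1..M5)·(M6..M6) → 38960+0+19·10·40 = 46560.
Best split is after M5, i.e. k = 5.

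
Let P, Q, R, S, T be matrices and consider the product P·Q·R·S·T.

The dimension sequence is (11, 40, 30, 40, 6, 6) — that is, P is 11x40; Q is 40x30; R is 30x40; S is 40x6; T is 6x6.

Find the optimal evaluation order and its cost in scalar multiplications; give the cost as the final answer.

17436

Adjacent pairs: PQ = 11·40·30 = 13200; QR = 40·30·40 = 48000; RS = 30·40·6 = 7200; ST = 40·6·6 = 1440.
Length 3: P..R: k=1: 0+48000+11·40·40=65600; k=2: 13200+0+11·30·40=26400 → min 26400 | Q..S: k=2: 0+7200+40·30·6=14400; k=3: 48000+0+40·40·6=57600 → min 14400 | R..T: k=3: 0+1440+30·40·6=8640; k=4: 7200+0+30·6·6=8280 → min 8280.
Length 4: P..S: k=1: 0+14400+11·40·6=17040; k=2: 13200+7200+11·30·6=22380; k=3: 26400+0+11·40·6=29040 → min 17040 | Q..T: k=2: 0+8280+40·30·6=15480; k=3: 48000+1440+40·40·6=59040; k=4: 14400+0+40·6·6=15840 → min 15480.
Length 5: P..T: k=1: 0+15480+11·40·6=18120; k=2: 13200+8280+11·30·6=23460; k=3: 26400+1440+11·40·6=30480; k=4: 17040+0+11·6·6=17436 → min 17436.
Optimal parenthesization: ((P·(Q·(R·S)))·T) with cost 17436.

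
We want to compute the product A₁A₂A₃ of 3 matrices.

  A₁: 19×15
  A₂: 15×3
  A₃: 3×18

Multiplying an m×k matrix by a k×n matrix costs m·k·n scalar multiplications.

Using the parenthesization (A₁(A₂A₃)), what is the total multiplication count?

(A₂A₃): 15×3 by 3×18 → 15×18, cost 15·3·18 = 810
(A₁(A₂A₃)): 19×15 by 15×18 → 19×18, cost 19·15·18 = 5130; cumulative 5940
Total: 5940 scalar multiplications.

5940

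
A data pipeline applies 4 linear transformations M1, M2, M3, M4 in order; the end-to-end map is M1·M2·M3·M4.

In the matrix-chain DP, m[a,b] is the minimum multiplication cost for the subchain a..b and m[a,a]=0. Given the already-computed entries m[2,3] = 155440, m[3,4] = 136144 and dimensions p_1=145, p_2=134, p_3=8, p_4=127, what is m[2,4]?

302760

m[2,4] = min over k∈[2,3] of m[2,k]+m[k+1,4]+p_{1}·p_k·p_{4}.
k=2: 0 + 136144 + 145·134·127 = 2603754; k=3: 155440 + 0 + 145·8·127 = 302760.
Minimum: 302760 at k=3.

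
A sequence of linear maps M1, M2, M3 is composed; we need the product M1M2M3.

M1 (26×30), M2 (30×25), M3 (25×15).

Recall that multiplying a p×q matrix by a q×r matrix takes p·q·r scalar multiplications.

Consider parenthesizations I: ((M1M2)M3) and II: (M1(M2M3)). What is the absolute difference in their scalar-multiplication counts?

Order I = ((M1M2)M3): (M1M2): 26×30 by 30×25 → 26×25, cost 26·30·25 = 19500; ((M1M2)M3): 26×25 by 25×15 → 26×15, cost 26·25·15 = 9750; cumulative 29250. Total 29250.
Order II = (M1(M2M3)): (M2M3): 30×25 by 25×15 → 30×15, cost 30·25·15 = 11250; (M1(M2M3)): 26×30 by 30×15 → 26×15, cost 26·30·15 = 11700; cumulative 22950. Total 22950.
Difference: |29250 − 22950| = 6300.

6300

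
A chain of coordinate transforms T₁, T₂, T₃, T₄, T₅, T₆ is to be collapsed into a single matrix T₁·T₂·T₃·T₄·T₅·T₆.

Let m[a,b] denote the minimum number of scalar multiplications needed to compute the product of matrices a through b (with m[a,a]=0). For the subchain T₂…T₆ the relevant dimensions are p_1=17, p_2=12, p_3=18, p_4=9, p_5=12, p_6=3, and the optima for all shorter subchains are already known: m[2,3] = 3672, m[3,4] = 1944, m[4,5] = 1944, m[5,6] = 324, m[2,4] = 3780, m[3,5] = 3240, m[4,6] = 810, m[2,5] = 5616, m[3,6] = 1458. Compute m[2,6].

m[2,6] = min over k∈[2,5] of m[2,k]+m[k+1,6]+p_{1}·p_k·p_{6}.
k=2: 0 + 1458 + 17·12·3 = 2070; k=3: 3672 + 810 + 17·18·3 = 5400; k=4: 3780 + 324 + 17·9·3 = 4563; k=5: 5616 + 0 + 17·12·3 = 6228.
Minimum: 2070 at k=2.

2070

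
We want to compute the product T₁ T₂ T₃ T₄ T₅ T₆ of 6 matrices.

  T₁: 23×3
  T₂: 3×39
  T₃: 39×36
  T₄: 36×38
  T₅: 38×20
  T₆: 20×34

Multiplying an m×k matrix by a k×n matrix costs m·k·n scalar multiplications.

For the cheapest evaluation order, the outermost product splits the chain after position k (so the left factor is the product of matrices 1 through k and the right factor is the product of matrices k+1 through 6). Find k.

1

Adjacent pairs: T₁T₂ = 23·3·39 = 2691; T₂T₃ = 3·39·36 = 4212; T₃T₄ = 39·36·38 = 53352; T₄T₅ = 36·38·20 = 27360; T₅T₆ = 38·20·34 = 25840.
Length 3: T₁..T₃: k=1: 0+4212+23·3·36=6696; k=2: 2691+0+23·39·36=34983 → min 6696 | T₂..T₄: k=2: 0+53352+3·39·38=57798; k=3: 4212+0+3·36·38=8316 → min 8316 | T₃..T₅: k=3: 0+27360+39·36·20=55440; k=4: 53352+0+39·38·20=82992 → min 55440 | T₄..T₆: k=4: 0+25840+36·38·34=72352; k=5: 27360+0+36·20·34=51840 → min 51840.
Length 4: T₁..T₄: k=1: 0+8316+23·3·38=10938; k=2: 2691+53352+23·39·38=90129; k=3: 6696+0+23·36·38=38160 → min 10938 | T₂..T₅: k=2: 0+55440+3·39·20=57780; k=3: 4212+27360+3·36·20=33732; k=4: 8316+0+3·38·20=10596 → min 10596 | T₃..T₆: k=3: 0+51840+39·36·34=99576; k=4: 53352+25840+39·38·34=129580; k=5: 55440+0+39·20·34=81960 → min 81960.
Length 5: T₁..T₅: k=1: 0+10596+23·3·20=11976; k=2: 2691+55440+23·39·20=76071; k=3: 6696+27360+23·36·20=50616; k=4: 10938+0+23·38·20=28418 → min 11976 | T₂..T₆: k=2: 0+81960+3·39·34=85938; k=3: 4212+51840+3·36·34=59724; k=4: 8316+25840+3·38·34=38032; k=5: 10596+0+3·20·34=12636 → min 12636.
Top-level splits: k=1: (T₁..T₁)·(T₂..T₆) → 0+12636+23·3·34 = 14982; k=2: (T₁..T₂)·(T₃..T₆) → 2691+81960+23·39·34 = 115149; k=3: (T₁..T₃)·(T₄..T₆) → 6696+51840+23·36·34 = 86688; k=4: (T₁..T₄)·(T₅..T₆) → 10938+25840+23·38·34 = 66494; k=5: (T₁..T₅)·(T₆..T₆) → 11976+0+23·20·34 = 27616.
Best split is after T₁, i.e. k = 1.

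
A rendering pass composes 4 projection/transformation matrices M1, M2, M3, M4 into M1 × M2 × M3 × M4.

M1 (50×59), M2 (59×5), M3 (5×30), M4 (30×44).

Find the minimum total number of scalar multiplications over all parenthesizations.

Adjacent pairs: M1M2 = 50·59·5 = 14750; M2M3 = 59·5·30 = 8850; M3M4 = 5·30·44 = 6600.
Length 3: M1..M3: k=1: 0+8850+50·59·30=97350; k=2: 14750+0+50·5·30=22250 → min 22250 | M2..M4: k=2: 0+6600+59·5·44=19580; k=3: 8850+0+59·30·44=86730 → min 19580.
Length 4: M1..M4: k=1: 0+19580+50·59·44=149380; k=2: 14750+6600+50·5·44=32350; k=3: 22250+0+50·30·44=88250 → min 32350.
Optimal order: ((M1 × M2) × (M3 × M4)) with cost 32350.

32350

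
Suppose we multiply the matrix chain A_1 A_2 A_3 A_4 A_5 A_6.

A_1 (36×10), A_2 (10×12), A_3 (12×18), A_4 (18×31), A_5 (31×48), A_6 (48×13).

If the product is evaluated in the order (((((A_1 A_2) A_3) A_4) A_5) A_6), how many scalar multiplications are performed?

108216

(A_1 A_2): 36×10 by 10×12 → 36×12, cost 36·10·12 = 4320
((A_1 A_2) A_3): 36×12 by 12×18 → 36×18, cost 36·12·18 = 7776; cumulative 12096
(((A_1 A_2) A_3) A_4): 36×18 by 18×31 → 36×31, cost 36·18·31 = 20088; cumulative 32184
((((A_1 A_2) A_3) A_4) A_5): 36×31 by 31×48 → 36×48, cost 36·31·48 = 53568; cumulative 85752
(((((A_1 A_2) A_3) A_4) A_5) A_6): 36×48 by 48×13 → 36×13, cost 36·48·13 = 22464; cumulative 108216
Total: 108216 scalar multiplications.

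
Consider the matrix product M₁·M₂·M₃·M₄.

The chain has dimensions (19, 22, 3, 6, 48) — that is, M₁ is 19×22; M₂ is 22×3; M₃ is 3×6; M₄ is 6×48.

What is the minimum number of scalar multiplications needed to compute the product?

Adjacent pairs: M₁M₂ = 19·22·3 = 1254; M₂M₃ = 22·3·6 = 396; M₃M₄ = 3·6·48 = 864.
Length 3: M₁..M₃: k=1: 0+396+19·22·6=2904; k=2: 1254+0+19·3·6=1596 → min 1596 | M₂..M₄: k=2: 0+864+22·3·48=4032; k=3: 396+0+22·6·48=6732 → min 4032.
Length 4: M₁..M₄: k=1: 0+4032+19·22·48=24096; k=2: 1254+864+19·3·48=4854; k=3: 1596+0+19·6·48=7068 → min 4854.
Optimal order: ((M₁·M₂)·(M₃·M₄)) with cost 4854.

4854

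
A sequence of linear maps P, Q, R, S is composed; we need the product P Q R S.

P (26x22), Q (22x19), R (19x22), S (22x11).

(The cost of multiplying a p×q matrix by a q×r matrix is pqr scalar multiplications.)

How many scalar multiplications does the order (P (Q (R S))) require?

(R S): 19×22 by 22×11 → 19×11, cost 19·22·11 = 4598
(Q (R S)): 22×19 by 19×11 → 22×11, cost 22·19·11 = 4598; cumulative 9196
(P (Q (R S))): 26×22 by 22×11 → 26×11, cost 26·22·11 = 6292; cumulative 15488
Total: 15488 scalar multiplications.

15488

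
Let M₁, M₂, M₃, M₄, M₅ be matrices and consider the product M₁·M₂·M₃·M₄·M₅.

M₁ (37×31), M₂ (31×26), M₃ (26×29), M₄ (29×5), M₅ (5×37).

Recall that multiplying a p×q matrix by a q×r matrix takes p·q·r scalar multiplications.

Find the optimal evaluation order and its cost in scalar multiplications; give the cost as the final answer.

Adjacent pairs: M₁M₂ = 37·31·26 = 29822; M₂M₃ = 31·26·29 = 23374; M₃M₄ = 26·29·5 = 3770; M₄M₅ = 29·5·37 = 5365.
Length 3: M₁..M₃: k=1: 0+23374+37·31·29=56637; k=2: 29822+0+37·26·29=57720 → min 56637 | M₂..M₄: k=2: 0+3770+31·26·5=7800; k=3: 23374+0+31·29·5=27869 → min 7800 | M₃..M₅: k=3: 0+5365+26·29·37=33263; k=4: 3770+0+26·5·37=8580 → min 8580.
Length 4: M₁..M₄: k=1: 0+7800+37·31·5=13535; k=2: 29822+3770+37·26·5=38402; k=3: 56637+0+37·29·5=62002 → min 13535 | M₂..M₅: k=2: 0+8580+31·26·37=38402; k=3: 23374+5365+31·29·37=62002; k=4: 7800+0+31·5·37=13535 → min 13535.
Length 5: M₁..M₅: k=1: 0+13535+37·31·37=55974; k=2: 29822+8580+37·26·37=73996; k=3: 56637+5365+37·29·37=101703; k=4: 13535+0+37·5·37=20380 → min 20380.
Optimal parenthesization: ((M₁·(M₂·(M₃·M₄)))·M₅) with cost 20380.

20380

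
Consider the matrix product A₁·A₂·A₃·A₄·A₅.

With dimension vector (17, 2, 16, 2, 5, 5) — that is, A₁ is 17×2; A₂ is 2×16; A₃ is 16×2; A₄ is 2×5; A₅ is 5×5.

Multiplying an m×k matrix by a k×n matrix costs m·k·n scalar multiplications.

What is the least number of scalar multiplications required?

Adjacent pairs: A₁A₂ = 17·2·16 = 544; A₂A₃ = 2·16·2 = 64; A₃A₄ = 16·2·5 = 160; A₄A₅ = 2·5·5 = 50.
Length 3: A₁..A₃: k=1: 0+64+17·2·2=132; k=2: 544+0+17·16·2=1088 → min 132 | A₂..A₄: k=2: 0+160+2·16·5=320; k=3: 64+0+2·2·5=84 → min 84 | A₃..A₅: k=3: 0+50+16·2·5=210; k=4: 160+0+16·5·5=560 → min 210.
Length 4: A₁..A₄: k=1: 0+84+17·2·5=254; k=2: 544+160+17·16·5=2064; k=3: 132+0+17·2·5=302 → min 254 | A₂..A₅: k=2: 0+210+2·16·5=370; k=3: 64+50+2·2·5=134; k=4: 84+0+2·5·5=134 → min 134.
Length 5: A₁..A₅: k=1: 0+134+17·2·5=304; k=2: 544+210+17·16·5=2114; k=3: 132+50+17·2·5=352; k=4: 254+0+17·5·5=679 → min 304.
Optimal order: (A₁·((A₂·A₃)·(A₄·A₅))) with cost 304.

304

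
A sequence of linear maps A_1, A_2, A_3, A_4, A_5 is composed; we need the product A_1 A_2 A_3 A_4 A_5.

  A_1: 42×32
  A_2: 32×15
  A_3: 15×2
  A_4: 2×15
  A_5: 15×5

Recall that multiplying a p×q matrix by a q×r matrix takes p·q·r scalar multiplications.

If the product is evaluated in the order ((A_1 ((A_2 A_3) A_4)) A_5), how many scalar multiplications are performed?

25230

(A_2 A_3): 32×15 by 15×2 → 32×2, cost 32·15·2 = 960
((A_2 A_3) A_4): 32×2 by 2×15 → 32×15, cost 32·2·15 = 960; cumulative 1920
(A_1 ((A_2 A_3) A_4)): 42×32 by 32×15 → 42×15, cost 42·32·15 = 20160; cumulative 22080
((A_1 ((A_2 A_3) A_4)) A_5): 42×15 by 15×5 → 42×5, cost 42·15·5 = 3150; cumulative 25230
Total: 25230 scalar multiplications.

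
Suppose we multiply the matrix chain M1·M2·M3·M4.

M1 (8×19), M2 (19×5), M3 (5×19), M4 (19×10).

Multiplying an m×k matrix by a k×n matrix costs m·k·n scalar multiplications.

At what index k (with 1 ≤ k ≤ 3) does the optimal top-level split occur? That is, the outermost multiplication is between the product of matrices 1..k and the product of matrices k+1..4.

Adjacent pairs: M1M2 = 8·19·5 = 760; M2M3 = 19·5·19 = 1805; M3M4 = 5·19·10 = 950.
Length 3: M1..M3: k=1: 0+1805+8·19·19=4693; k=2: 760+0+8·5·19=1520 → min 1520 | M2..M4: k=2: 0+950+19·5·10=1900; k=3: 1805+0+19·19·10=5415 → min 1900.
Top-level splits: k=1: (M1..M1)·(M2..M4) → 0+1900+8·19·10 = 3420; k=2: (M1..M2)·(M3..M4) → 760+950+8·5·10 = 2110; k=3: (M1..M3)·(M4..M4) → 1520+0+8·19·10 = 3040.
Best split is after M2, i.e. k = 2.

2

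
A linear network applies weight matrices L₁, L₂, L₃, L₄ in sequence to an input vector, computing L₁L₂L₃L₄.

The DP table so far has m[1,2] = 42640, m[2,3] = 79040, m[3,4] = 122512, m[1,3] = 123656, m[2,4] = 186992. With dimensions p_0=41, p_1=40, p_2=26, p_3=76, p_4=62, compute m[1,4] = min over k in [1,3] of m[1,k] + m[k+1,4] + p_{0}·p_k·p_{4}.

231244

m[1,4] = min over k∈[1,3] of m[1,k]+m[k+1,4]+p_{0}·p_k·p_{4}.
k=1: 0 + 186992 + 41·40·62 = 288672; k=2: 42640 + 122512 + 41·26·62 = 231244; k=3: 123656 + 0 + 41·76·62 = 316848.
Minimum: 231244 at k=2.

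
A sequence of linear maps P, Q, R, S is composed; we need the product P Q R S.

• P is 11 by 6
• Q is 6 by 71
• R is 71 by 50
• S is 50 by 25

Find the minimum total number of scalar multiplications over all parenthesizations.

30450

Adjacent pairs: PQ = 11·6·71 = 4686; QR = 6·71·50 = 21300; RS = 71·50·25 = 88750.
Length 3: P..R: k=1: 0+21300+11·6·50=24600; k=2: 4686+0+11·71·50=43736 → min 24600 | Q..S: k=2: 0+88750+6·71·25=99400; k=3: 21300+0+6·50·25=28800 → min 28800.
Length 4: P..S: k=1: 0+28800+11·6·25=30450; k=2: 4686+88750+11·71·25=112961; k=3: 24600+0+11·50·25=38350 → min 30450.
Optimal order: (P ((Q R) S)) with cost 30450.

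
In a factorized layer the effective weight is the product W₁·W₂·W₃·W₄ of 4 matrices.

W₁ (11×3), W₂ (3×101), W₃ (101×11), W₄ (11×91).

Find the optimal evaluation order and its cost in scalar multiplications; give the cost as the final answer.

9339

Adjacent pairs: W₁W₂ = 11·3·101 = 3333; W₂W₃ = 3·101·11 = 3333; W₃W₄ = 101·11·91 = 101101.
Length 3: W₁..W₃: k=1: 0+3333+11·3·11=3696; k=2: 3333+0+11·101·11=15554 → min 3696 | W₂..W₄: k=2: 0+101101+3·101·91=128674; k=3: 3333+0+3·11·91=6336 → min 6336.
Length 4: W₁..W₄: k=1: 0+6336+11·3·91=9339; k=2: 3333+101101+11·101·91=205535; k=3: 3696+0+11·11·91=14707 → min 9339.
Optimal parenthesization: (W₁·((W₂·W₃)·W₄)) with cost 9339.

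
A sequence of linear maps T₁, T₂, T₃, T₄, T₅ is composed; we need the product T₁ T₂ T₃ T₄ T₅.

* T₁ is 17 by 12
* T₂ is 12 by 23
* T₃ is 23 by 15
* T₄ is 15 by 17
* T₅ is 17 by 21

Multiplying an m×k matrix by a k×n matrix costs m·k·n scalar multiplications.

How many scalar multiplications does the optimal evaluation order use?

Adjacent pairs: T₁T₂ = 17·12·23 = 4692; T₂T₃ = 12·23·15 = 4140; T₃T₄ = 23·15·17 = 5865; T₄T₅ = 15·17·21 = 5355.
Length 3: T₁..T₃: k=1: 0+4140+17·12·15=7200; k=2: 4692+0+17·23·15=10557 → min 7200 | T₂..T₄: k=2: 0+5865+12·23·17=10557; k=3: 4140+0+12·15·17=7200 → min 7200 | T₃..T₅: k=3: 0+5355+23·15·21=12600; k=4: 5865+0+23·17·21=14076 → min 12600.
Length 4: T₁..T₄: k=1: 0+7200+17·12·17=10668; k=2: 4692+5865+17·23·17=17204; k=3: 7200+0+17·15·17=11535 → min 10668 | T₂..T₅: k=2: 0+12600+12·23·21=18396; k=3: 4140+5355+12·15·21=13275; k=4: 7200+0+12·17·21=11484 → min 11484.
Length 5: T₁..T₅: k=1: 0+11484+17·12·21=15768; k=2: 4692+12600+17·23·21=25503; k=3: 7200+5355+17·15·21=17910; k=4: 10668+0+17·17·21=16737 → min 15768.
Optimal order: (T₁ (((T₂ T₃) T₄) T₅)) with cost 15768.

15768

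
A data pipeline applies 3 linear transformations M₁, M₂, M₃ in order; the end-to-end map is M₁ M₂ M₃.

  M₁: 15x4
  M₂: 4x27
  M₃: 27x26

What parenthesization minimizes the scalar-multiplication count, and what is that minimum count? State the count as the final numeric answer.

(M₁ (M₂ M₃)): cost 4368.
((M₁ M₂) M₃): cost 12150.
Optimal: (M₁ (M₂ M₃)) with cost 4368.

4368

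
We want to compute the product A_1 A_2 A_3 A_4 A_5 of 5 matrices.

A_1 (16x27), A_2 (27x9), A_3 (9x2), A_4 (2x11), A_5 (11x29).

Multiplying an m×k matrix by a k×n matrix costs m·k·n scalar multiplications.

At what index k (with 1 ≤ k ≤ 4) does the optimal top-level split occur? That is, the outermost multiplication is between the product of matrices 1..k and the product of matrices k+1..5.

3

Adjacent pairs: A_1A_2 = 16·27·9 = 3888; A_2A_3 = 27·9·2 = 486; A_3A_4 = 9·2·11 = 198; A_4A_5 = 2·11·29 = 638.
Length 3: A_1..A_3: k=1: 0+486+16·27·2=1350; k=2: 3888+0+16·9·2=4176 → min 1350 | A_2..A_4: k=2: 0+198+27·9·11=2871; k=3: 486+0+27·2·11=1080 → min 1080 | A_3..A_5: k=3: 0+638+9·2·29=1160; k=4: 198+0+9·11·29=3069 → min 1160.
Length 4: A_1..A_4: k=1: 0+1080+16·27·11=5832; k=2: 3888+198+16·9·11=5670; k=3: 1350+0+16·2·11=1702 → min 1702 | A_2..A_5: k=2: 0+1160+27·9·29=8207; k=3: 486+638+27·2·29=2690; k=4: 1080+0+27·11·29=9693 → min 2690.
Top-level splits: k=1: (A_1..A_1)·(A_2..A_5) → 0+2690+16·27·29 = 15218; k=2: (A_1..A_2)·(A_3..A_5) → 3888+1160+16·9·29 = 9224; k=3: (A_1..A_3)·(A_4..A_5) → 1350+638+16·2·29 = 2916; k=4: (A_1..A_4)·(A_5..A_5) → 1702+0+16·11·29 = 6806.
Best split is after A_3, i.e. k = 3.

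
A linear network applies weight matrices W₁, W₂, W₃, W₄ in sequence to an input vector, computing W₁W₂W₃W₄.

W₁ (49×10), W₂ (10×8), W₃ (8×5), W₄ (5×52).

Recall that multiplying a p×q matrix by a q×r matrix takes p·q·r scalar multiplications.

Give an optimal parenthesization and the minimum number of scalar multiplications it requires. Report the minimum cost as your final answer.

15590

Adjacent pairs: W₁W₂ = 49·10·8 = 3920; W₂W₃ = 10·8·5 = 400; W₃W₄ = 8·5·52 = 2080.
Length 3: W₁..W₃: k=1: 0+400+49·10·5=2850; k=2: 3920+0+49·8·5=5880 → min 2850 | W₂..W₄: k=2: 0+2080+10·8·52=6240; k=3: 400+0+10·5·52=3000 → min 3000.
Length 4: W₁..W₄: k=1: 0+3000+49·10·52=28480; k=2: 3920+2080+49·8·52=26384; k=3: 2850+0+49·5·52=15590 → min 15590.
Optimal parenthesization: ((W₁(W₂W₃))W₄) with cost 15590.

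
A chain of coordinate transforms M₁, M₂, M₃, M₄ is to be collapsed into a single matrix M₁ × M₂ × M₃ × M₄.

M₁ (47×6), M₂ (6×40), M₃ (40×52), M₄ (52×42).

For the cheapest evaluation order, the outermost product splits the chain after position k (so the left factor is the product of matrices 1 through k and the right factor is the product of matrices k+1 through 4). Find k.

Adjacent pairs: M₁M₂ = 47·6·40 = 11280; M₂M₃ = 6·40·52 = 12480; M₃M₄ = 40·52·42 = 87360.
Length 3: M₁..M₃: k=1: 0+12480+47·6·52=27144; k=2: 11280+0+47·40·52=109040 → min 27144 | M₂..M₄: k=2: 0+87360+6·40·42=97440; k=3: 12480+0+6·52·42=25584 → min 25584.
Top-level splits: k=1: (M₁..M₁)·(M₂..M₄) → 0+25584+47·6·42 = 37428; k=2: (M₁..M₂)·(M₃..M₄) → 11280+87360+47·40·42 = 177600; k=3: (M₁..M₃)·(M₄..M₄) → 27144+0+47·52·42 = 129792.
Best split is after M₁, i.e. k = 1.

1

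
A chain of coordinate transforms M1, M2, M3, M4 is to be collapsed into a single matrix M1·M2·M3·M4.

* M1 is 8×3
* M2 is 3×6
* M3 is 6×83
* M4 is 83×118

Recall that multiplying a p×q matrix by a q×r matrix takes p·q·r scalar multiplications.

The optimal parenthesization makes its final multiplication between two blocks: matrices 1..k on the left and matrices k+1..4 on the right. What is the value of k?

Adjacent pairs: M1M2 = 8·3·6 = 144; M2M3 = 3·6·83 = 1494; M3M4 = 6·83·118 = 58764.
Length 3: M1..M3: k=1: 0+1494+8·3·83=3486; k=2: 144+0+8·6·83=4128 → min 3486 | M2..M4: k=2: 0+58764+3·6·118=60888; k=3: 1494+0+3·83·118=30876 → min 30876.
Top-level splits: k=1: (M1..M1)·(M2..M4) → 0+30876+8·3·118 = 33708; k=2: (M1..M2)·(M3..M4) → 144+58764+8·6·118 = 64572; k=3: (M1..M3)·(M4..M4) → 3486+0+8·83·118 = 81838.
Best split is after M1, i.e. k = 1.

1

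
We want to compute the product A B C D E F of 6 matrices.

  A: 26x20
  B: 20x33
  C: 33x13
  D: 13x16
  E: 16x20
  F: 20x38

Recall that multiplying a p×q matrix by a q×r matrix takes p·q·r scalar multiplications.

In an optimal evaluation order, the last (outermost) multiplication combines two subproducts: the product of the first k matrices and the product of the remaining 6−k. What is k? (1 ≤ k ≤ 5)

Adjacent pairs: AB = 26·20·33 = 17160; BC = 20·33·13 = 8580; CD = 33·13·16 = 6864; DE = 13·16·20 = 4160; EF = 16·20·38 = 12160.
Length 3: A..C: k=1: 0+8580+26·20·13=15340; k=2: 17160+0+26·33·13=28314 → min 15340 | B..D: k=2: 0+6864+20·33·16=17424; k=3: 8580+0+20·13·16=12740 → min 12740 | C..E: k=3: 0+4160+33·13·20=12740; k=4: 6864+0+33·16·20=17424 → min 12740 | D..F: k=4: 0+12160+13·16·38=20064; k=5: 4160+0+13·20·38=14040 → min 14040.
Length 4: A..D: k=1: 0+12740+26·20·16=21060; k=2: 17160+6864+26·33·16=37752; k=3: 15340+0+26·13·16=20748 → min 20748 | B..E: k=2: 0+12740+20·33·20=25940; k=3: 8580+4160+20·13·20=17940; k=4: 12740+0+20·16·20=19140 → min 17940 | C..F: k=3: 0+14040+33·13·38=30342; k=4: 6864+12160+33·16·38=39088; k=5: 12740+0+33·20·38=37820 → min 30342.
Length 5: A..E: k=1: 0+17940+26·20·20=28340; k=2: 17160+12740+26·33·20=47060; k=3: 15340+4160+26·13·20=26260; k=4: 20748+0+26·16·20=29068 → min 26260 | B..F: k=2: 0+30342+20·33·38=55422; k=3: 8580+14040+20·13·38=32500; k=4: 12740+12160+20·16·38=37060; k=5: 17940+0+20·20·38=33140 → min 32500.
Top-level splits: k=1: (A..A)·(B..F) → 0+32500+26·20·38 = 52260; k=2: (A..B)·(C..F) → 17160+30342+26·33·38 = 80106; k=3: (A..C)·(D..F) → 15340+14040+26·13·38 = 42224; k=4: (A..D)·(E..F) → 20748+12160+26·16·38 = 48716; k=5: (A..E)·(F..F) → 26260+0+26·20·38 = 46020.
Best split is after C, i.e. k = 3.

3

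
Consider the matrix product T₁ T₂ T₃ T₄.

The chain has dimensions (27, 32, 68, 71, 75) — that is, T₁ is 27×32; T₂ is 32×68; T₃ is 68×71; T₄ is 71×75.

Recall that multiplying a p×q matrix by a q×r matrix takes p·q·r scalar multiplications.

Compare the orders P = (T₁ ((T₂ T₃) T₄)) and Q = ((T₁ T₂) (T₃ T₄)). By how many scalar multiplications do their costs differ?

Order P = (T₁ ((T₂ T₃) T₄)): (T₂ T₃): 32×68 by 68×71 → 32×71, cost 32·68·71 = 154496; ((T₂ T₃) T₄): 32×71 by 71×75 → 32×75, cost 32·71·75 = 170400; cumulative 324896; (T₁ ((T₂ T₃) T₄)): 27×32 by 32×75 → 27×75, cost 27·32·75 = 64800; cumulative 389696. Total 389696.
Order Q = ((T₁ T₂) (T₃ T₄)): (T₁ T₂): 27×32 by 32×68 → 27×68, cost 27·32·68 = 58752; (T₃ T₄): 68×71 by 71×75 → 68×75, cost 68·71·75 = 362100; ((T₁ T₂) (T₃ T₄)): 27×68 by 68×75 → 27×75, cost 27·68·75 = 137700; cumulative 558552. Total 558552.
Difference: |389696 − 558552| = 168856.

168856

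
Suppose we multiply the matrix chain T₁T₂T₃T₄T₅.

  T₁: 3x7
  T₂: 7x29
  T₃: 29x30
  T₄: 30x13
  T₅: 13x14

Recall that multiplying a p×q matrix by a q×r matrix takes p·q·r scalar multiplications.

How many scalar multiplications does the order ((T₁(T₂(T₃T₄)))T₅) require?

14768

(T₃T₄): 29×30 by 30×13 → 29×13, cost 29·30·13 = 11310
(T₂(T₃T₄)): 7×29 by 29×13 → 7×13, cost 7·29·13 = 2639; cumulative 13949
(T₁(T₂(T₃T₄))): 3×7 by 7×13 → 3×13, cost 3·7·13 = 273; cumulative 14222
((T₁(T₂(T₃T₄)))T₅): 3×13 by 13×14 → 3×14, cost 3·13·14 = 546; cumulative 14768
Total: 14768 scalar multiplications.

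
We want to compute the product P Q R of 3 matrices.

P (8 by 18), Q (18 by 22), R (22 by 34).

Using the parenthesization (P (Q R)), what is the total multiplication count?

(Q R): 18×22 by 22×34 → 18×34, cost 18·22·34 = 13464
(P (Q R)): 8×18 by 18×34 → 8×34, cost 8·18·34 = 4896; cumulative 18360
Total: 18360 scalar multiplications.

18360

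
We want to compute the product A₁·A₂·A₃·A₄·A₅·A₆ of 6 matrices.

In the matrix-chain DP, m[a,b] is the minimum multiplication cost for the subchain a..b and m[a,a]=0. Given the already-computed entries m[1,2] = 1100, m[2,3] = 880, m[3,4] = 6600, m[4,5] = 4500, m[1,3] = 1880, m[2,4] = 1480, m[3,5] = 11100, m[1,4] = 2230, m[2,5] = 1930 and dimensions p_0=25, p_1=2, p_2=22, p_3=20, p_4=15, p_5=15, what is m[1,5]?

2680

m[1,5] = min over k∈[1,4] of m[1,k]+m[k+1,5]+p_{0}·p_k·p_{5}.
k=1: 0 + 1930 + 25·2·15 = 2680; k=2: 1100 + 11100 + 25·22·15 = 20450; k=3: 1880 + 4500 + 25·20·15 = 13880; k=4: 2230 + 0 + 25·15·15 = 7855.
Minimum: 2680 at k=1.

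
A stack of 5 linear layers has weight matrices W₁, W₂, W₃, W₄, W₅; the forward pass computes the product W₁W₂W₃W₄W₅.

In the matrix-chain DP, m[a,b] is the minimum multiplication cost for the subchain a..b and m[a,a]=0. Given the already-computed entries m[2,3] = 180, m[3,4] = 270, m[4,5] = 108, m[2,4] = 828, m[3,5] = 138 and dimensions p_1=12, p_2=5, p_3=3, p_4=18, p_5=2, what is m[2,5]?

258

m[2,5] = min over k∈[2,4] of m[2,k]+m[k+1,5]+p_{1}·p_k·p_{5}.
k=2: 0 + 138 + 12·5·2 = 258; k=3: 180 + 108 + 12·3·2 = 360; k=4: 828 + 0 + 12·18·2 = 1260.
Minimum: 258 at k=2.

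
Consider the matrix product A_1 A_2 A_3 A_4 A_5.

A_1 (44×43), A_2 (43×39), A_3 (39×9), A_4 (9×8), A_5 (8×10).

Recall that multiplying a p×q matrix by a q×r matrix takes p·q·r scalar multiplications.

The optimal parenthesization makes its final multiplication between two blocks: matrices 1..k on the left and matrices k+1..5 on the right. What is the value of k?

4

Adjacent pairs: A_1A_2 = 44·43·39 = 73788; A_2A_3 = 43·39·9 = 15093; A_3A_4 = 39·9·8 = 2808; A_4A_5 = 9·8·10 = 720.
Length 3: A_1..A_3: k=1: 0+15093+44·43·9=32121; k=2: 73788+0+44·39·9=89232 → min 32121 | A_2..A_4: k=2: 0+2808+43·39·8=16224; k=3: 15093+0+43·9·8=18189 → min 16224 | A_3..A_5: k=3: 0+720+39·9·10=4230; k=4: 2808+0+39·8·10=5928 → min 4230.
Length 4: A_1..A_4: k=1: 0+16224+44·43·8=31360; k=2: 73788+2808+44·39·8=90324; k=3: 32121+0+44·9·8=35289 → min 31360 | A_2..A_5: k=2: 0+4230+43·39·10=21000; k=3: 15093+720+43·9·10=19683; k=4: 16224+0+43·8·10=19664 → min 19664.
Top-level splits: k=1: (A_1..A_1)·(A_2..A_5) → 0+19664+44·43·10 = 38584; k=2: (A_1..A_2)·(A_3..A_5) → 73788+4230+44·39·10 = 95178; k=3: (A_1..A_3)·(A_4..A_5) → 32121+720+44·9·10 = 36801; k=4: (A_1..A_4)·(A_5..A_5) → 31360+0+44·8·10 = 34880.
Best split is after A_4, i.e. k = 4.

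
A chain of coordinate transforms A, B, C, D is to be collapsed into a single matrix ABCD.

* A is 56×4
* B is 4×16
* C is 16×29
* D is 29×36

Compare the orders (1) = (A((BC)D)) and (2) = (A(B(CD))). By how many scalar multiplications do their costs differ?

12976

Order (1) = (A((BC)D)): (BC): 4×16 by 16×29 → 4×29, cost 4·16·29 = 1856; ((BC)D): 4×29 by 29×36 → 4×36, cost 4·29·36 = 4176; cumulative 6032; (A((BC)D)): 56×4 by 4×36 → 56×36, cost 56·4·36 = 8064; cumulative 14096. Total 14096.
Order (2) = (A(B(CD))): (CD): 16×29 by 29×36 → 16×36, cost 16·29·36 = 16704; (B(CD)): 4×16 by 16×36 → 4×36, cost 4·16·36 = 2304; cumulative 19008; (A(B(CD))): 56×4 by 4×36 → 56×36, cost 56·4·36 = 8064; cumulative 27072. Total 27072.
Difference: |14096 − 27072| = 12976.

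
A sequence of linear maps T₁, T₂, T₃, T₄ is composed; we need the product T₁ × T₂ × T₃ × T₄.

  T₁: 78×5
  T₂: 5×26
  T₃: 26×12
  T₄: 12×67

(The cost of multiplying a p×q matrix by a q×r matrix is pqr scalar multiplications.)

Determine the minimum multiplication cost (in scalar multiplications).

Adjacent pairs: T₁T₂ = 78·5·26 = 10140; T₂T₃ = 5·26·12 = 1560; T₃T₄ = 26·12·67 = 20904.
Length 3: T₁..T₃: k=1: 0+1560+78·5·12=6240; k=2: 10140+0+78·26·12=34476 → min 6240 | T₂..T₄: k=2: 0+20904+5·26·67=29614; k=3: 1560+0+5·12·67=5580 → min 5580.
Length 4: T₁..T₄: k=1: 0+5580+78·5·67=31710; k=2: 10140+20904+78·26·67=166920; k=3: 6240+0+78·12·67=68952 → min 31710.
Optimal order: (T₁ × ((T₂ × T₃) × T₄)) with cost 31710.

31710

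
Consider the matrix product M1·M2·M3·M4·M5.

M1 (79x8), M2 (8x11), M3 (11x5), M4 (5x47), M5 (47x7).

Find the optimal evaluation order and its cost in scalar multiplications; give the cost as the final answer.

Adjacent pairs: M1M2 = 79·8·11 = 6952; M2M3 = 8·11·5 = 440; M3M4 = 11·5·47 = 2585; M4M5 = 5·47·7 = 1645.
Length 3: M1..M3: k=1: 0+440+79·8·5=3600; k=2: 6952+0+79·11·5=11297 → min 3600 | M2..M4: k=2: 0+2585+8·11·47=6721; k=3: 440+0+8·5·47=2320 → min 2320 | M3..M5: k=3: 0+1645+11·5·7=2030; k=4: 2585+0+11·47·7=6204 → min 2030.
Length 4: M1..M4: k=1: 0+2320+79·8·47=32024; k=2: 6952+2585+79·11·47=50380; k=3: 3600+0+79·5·47=22165 → min 22165 | M2..M5: k=2: 0+2030+8·11·7=2646; k=3: 440+1645+8·5·7=2365; k=4: 2320+0+8·47·7=4952 → min 2365.
Length 5: M1..M5: k=1: 0+2365+79·8·7=6789; k=2: 6952+2030+79·11·7=15065; k=3: 3600+1645+79·5·7=8010; k=4: 22165+0+79·47·7=48156 → min 6789.
Optimal parenthesization: (M1·((M2·M3)·(M4·M5))) with cost 6789.

6789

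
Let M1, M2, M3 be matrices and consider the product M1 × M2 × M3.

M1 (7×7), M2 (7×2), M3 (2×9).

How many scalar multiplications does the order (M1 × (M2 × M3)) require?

567

(M2 × M3): 7×2 by 2×9 → 7×9, cost 7·2·9 = 126
(M1 × (M2 × M3)): 7×7 by 7×9 → 7×9, cost 7·7·9 = 441; cumulative 567
Total: 567 scalar multiplications.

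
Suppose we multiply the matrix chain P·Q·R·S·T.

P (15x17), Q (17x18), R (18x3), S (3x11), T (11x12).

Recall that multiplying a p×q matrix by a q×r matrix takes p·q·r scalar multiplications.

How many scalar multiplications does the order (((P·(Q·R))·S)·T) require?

4158

(Q·R): 17×18 by 18×3 → 17×3, cost 17·18·3 = 918
(P·(Q·R)): 15×17 by 17×3 → 15×3, cost 15·17·3 = 765; cumulative 1683
((P·(Q·R))·S): 15×3 by 3×11 → 15×11, cost 15·3·11 = 495; cumulative 2178
(((P·(Q·R))·S)·T): 15×11 by 11×12 → 15×12, cost 15·11·12 = 1980; cumulative 4158
Total: 4158 scalar multiplications.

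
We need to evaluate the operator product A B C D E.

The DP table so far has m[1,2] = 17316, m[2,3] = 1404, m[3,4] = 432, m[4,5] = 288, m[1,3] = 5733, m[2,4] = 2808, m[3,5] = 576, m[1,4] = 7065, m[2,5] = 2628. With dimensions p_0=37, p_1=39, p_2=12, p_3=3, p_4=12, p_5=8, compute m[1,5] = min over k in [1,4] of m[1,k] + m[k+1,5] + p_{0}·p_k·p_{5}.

m[1,5] = min over k∈[1,4] of m[1,k]+m[k+1,5]+p_{0}·p_k·p_{5}.
k=1: 0 + 2628 + 37·39·8 = 14172; k=2: 17316 + 576 + 37·12·8 = 21444; k=3: 5733 + 288 + 37·3·8 = 6909; k=4: 7065 + 0 + 37·12·8 = 10617.
Minimum: 6909 at k=3.

6909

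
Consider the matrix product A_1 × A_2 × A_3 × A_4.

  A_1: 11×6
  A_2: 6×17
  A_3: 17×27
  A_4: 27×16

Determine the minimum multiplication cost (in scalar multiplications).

Adjacent pairs: A_1A_2 = 11·6·17 = 1122; A_2A_3 = 6·17·27 = 2754; A_3A_4 = 17·27·16 = 7344.
Length 3: A_1..A_3: k=1: 0+2754+11·6·27=4536; k=2: 1122+0+11·17·27=6171 → min 4536 | A_2..A_4: k=2: 0+7344+6·17·16=8976; k=3: 2754+0+6·27·16=5346 → min 5346.
Length 4: A_1..A_4: k=1: 0+5346+11·6·16=6402; k=2: 1122+7344+11·17·16=11458; k=3: 4536+0+11·27·16=9288 → min 6402.
Optimal order: (A_1 × ((A_2 × A_3) × A_4)) with cost 6402.

6402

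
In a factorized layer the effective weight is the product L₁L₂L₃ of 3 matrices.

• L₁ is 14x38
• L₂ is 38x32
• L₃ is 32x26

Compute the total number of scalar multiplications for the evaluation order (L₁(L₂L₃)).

45448

(L₂L₃): 38×32 by 32×26 → 38×26, cost 38·32·26 = 31616
(L₁(L₂L₃)): 14×38 by 38×26 → 14×26, cost 14·38·26 = 13832; cumulative 45448
Total: 45448 scalar multiplications.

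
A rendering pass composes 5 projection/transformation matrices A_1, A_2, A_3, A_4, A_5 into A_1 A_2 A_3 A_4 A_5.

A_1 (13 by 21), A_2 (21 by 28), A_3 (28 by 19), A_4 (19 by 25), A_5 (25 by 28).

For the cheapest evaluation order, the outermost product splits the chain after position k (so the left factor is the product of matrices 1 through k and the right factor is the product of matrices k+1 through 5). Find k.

Adjacent pairs: A_1A_2 = 13·21·28 = 7644; A_2A_3 = 21·28·19 = 11172; A_3A_4 = 28·19·25 = 13300; A_4A_5 = 19·25·28 = 13300.
Length 3: A_1..A_3: k=1: 0+11172+13·21·19=16359; k=2: 7644+0+13·28·19=14560 → min 14560 | A_2..A_4: k=2: 0+13300+21·28·25=28000; k=3: 11172+0+21·19·25=21147 → min 21147 | A_3..A_5: k=3: 0+13300+28·19·28=28196; k=4: 13300+0+28·25·28=32900 → min 28196.
Length 4: A_1..A_4: k=1: 0+21147+13·21·25=27972; k=2: 7644+13300+13·28·25=30044; k=3: 14560+0+13·19·25=20735 → min 20735 | A_2..A_5: k=2: 0+28196+21·28·28=44660; k=3: 11172+13300+21·19·28=35644; k=4: 21147+0+21·25·28=35847 → min 35644.
Top-level splits: k=1: (A_1..A_1)·(A_2..A_5) → 0+35644+13·21·28 = 43288; k=2: (A_1..A_2)·(A_3..A_5) → 7644+28196+13·28·28 = 46032; k=3: (A_1..A_3)·(A_4..A_5) → 14560+13300+13·19·28 = 34776; k=4: (A_1..A_4)·(A_5..A_5) → 20735+0+13·25·28 = 29835.
Best split is after A_4, i.e. k = 4.

4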